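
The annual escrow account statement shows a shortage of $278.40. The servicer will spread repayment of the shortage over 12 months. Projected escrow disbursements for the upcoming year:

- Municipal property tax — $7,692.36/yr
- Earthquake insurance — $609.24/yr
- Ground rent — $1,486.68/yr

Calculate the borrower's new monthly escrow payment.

Municipal property tax = $7,692.36 per year
Earthquake insurance = $609.24 per year
Ground rent = $1,486.68 per year
Total per year = $7,692.36 + $609.24 + $1,486.68 = $9,788.28
Per month = $9,788.28 / 12 = $815.69
Monthly shortage recovery: $278.40 / 12 = $23.20
Adjusted monthly = $815.69 + $23.20 = $838.89

$838.89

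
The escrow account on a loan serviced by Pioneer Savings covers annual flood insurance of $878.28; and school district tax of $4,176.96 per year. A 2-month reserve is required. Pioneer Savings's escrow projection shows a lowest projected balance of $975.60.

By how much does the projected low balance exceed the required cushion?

Flood insurance: $878.28
School district tax: $4,176.96
Annual escrow total = $5,055.24
Base monthly escrow = $5,055.24 / 12 = $421.27
Required reserve = 2 × $421.27 = $842.54
Surplus = $975.60 − $842.54 = $133.06

$133.06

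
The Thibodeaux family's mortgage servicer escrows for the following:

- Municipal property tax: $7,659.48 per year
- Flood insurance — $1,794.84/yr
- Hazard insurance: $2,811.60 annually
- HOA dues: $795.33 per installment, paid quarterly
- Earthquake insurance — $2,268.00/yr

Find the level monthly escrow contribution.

Municipal property tax = $7,659.48 per year
Flood insurance = $1,794.84 per year
Hazard insurance = $2,811.60 per year
HOA dues = $795.33 × 4 = $3,181.32 per year
Earthquake insurance = $2,268.00 per year
Combined annual = $7,659.48 + $1,794.84 + $2,811.60 + $3,181.32 + $2,268.00 = $17,715.24
Monthly = $17,715.24 / 12 = $1,476.27

$1,476.27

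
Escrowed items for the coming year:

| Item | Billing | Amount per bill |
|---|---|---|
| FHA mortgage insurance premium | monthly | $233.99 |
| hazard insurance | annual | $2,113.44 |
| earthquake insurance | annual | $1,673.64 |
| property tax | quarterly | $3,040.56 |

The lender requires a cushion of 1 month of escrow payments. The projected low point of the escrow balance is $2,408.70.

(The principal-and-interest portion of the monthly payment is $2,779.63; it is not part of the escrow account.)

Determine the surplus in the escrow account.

$845.60

FHA mortgage insurance premium = $233.99 × 12 = $2,807.88
Hazard insurance = $2,113.44
Earthquake insurance = $1,673.64
Property tax = $3,040.56 × 4 = $12,162.24
Total per year = $18,757.20
Per month = $18,757.20 ÷ 12 = $1,563.10
Required cushion = 1 × $1,563.10 = $1,563.10
Surplus = $2,408.70 − $1,563.10 = $845.60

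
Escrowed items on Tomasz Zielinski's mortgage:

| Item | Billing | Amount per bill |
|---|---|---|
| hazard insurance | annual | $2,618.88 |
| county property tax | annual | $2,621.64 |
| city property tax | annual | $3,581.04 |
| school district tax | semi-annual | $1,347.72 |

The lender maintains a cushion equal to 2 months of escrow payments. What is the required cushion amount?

$1,919.50

Hazard insurance — $2,618.88 per year
County property tax — $2,621.64 per year
City property tax — $3,581.04 per year
School district tax — $1,347.72 × 2 = $2,695.44 per year
Combined annual = $2,618.88 + $2,621.64 + $3,581.04 + $2,695.44 = $11,517.00
Base monthly escrow = $11,517.00 / 12 = $959.75
Cushion = 2 × $959.75 = $1,919.50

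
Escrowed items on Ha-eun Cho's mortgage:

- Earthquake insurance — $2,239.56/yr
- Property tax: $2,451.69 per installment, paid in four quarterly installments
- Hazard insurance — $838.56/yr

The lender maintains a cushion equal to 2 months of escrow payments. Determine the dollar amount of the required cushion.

$2,147.48

Earthquake insurance: $2,239.56 annually
Property tax: $2,451.69 × 4 = $9,806.76 annually
Hazard insurance: $838.56 annually
Total per year = $2,239.56 + $9,806.76 + $838.56 = $12,884.88
Base monthly escrow = $12,884.88 / 12 = $1,073.74
Required cushion = 2 × $1,073.74 = $2,147.48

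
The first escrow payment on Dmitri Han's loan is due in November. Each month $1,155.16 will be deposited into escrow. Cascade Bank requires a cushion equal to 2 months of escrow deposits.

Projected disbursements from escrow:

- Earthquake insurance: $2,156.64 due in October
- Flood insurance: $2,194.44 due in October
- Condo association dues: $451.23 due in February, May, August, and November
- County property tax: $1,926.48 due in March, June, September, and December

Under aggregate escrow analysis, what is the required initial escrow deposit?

Cushion = 2 × $1,155.16 = $2,310.32
Trial balance (start $0, +$1,155.16 each month, − disbursements):
  Nov: +$1,155.16 − $451.23 → $703.93
  Dec: +$1,155.16 − $1,926.48 → -$67.39
  Jan: +$1,155.16 → $1,087.77
  Feb: +$1,155.16 − $451.23 → $1,791.70
  Mar: +$1,155.16 − $1,926.48 → $1,020.38
  Apr: +$1,155.16 → $2,175.54
  May: +$1,155.16 − $451.23 → $2,879.47
  Jun: +$1,155.16 − $1,926.48 → $2,108.15
  Jul: +$1,155.16 → $3,263.31
  Aug: +$1,155.16 − $451.23 → $3,967.24
  Sep: +$1,155.16 − $1,926.48 → $3,195.92
  Oct: +$1,155.16 − $4,351.08 → $0.00
Lowest trial balance = -$67.39 (Dec)
Initial deposit = cushion − low point = $2,310.32 − (-$67.39) = $2,377.71

$2,377.71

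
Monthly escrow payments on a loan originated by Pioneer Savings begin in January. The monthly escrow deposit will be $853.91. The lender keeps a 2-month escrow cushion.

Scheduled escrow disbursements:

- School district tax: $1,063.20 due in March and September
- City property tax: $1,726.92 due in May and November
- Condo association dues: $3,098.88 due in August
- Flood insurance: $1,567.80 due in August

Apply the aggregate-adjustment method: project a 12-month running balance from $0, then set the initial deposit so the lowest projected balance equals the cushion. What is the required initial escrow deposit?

$2,561.73

Cushion = 2 × $853.91 = $1,707.82
Trial balance (start $0, +$853.91 each month, − disbursements):
  Jan: +$853.91 → $853.91
  Feb: +$853.91 → $1,707.82
  Mar: +$853.91 − $1,063.20 → $1,498.53
  Apr: +$853.91 → $2,352.44
  May: +$853.91 − $1,726.92 → $1,479.43
  Jun: +$853.91 → $2,333.34
  Jul: +$853.91 → $3,187.25
  Aug: +$853.91 − $4,666.68 → -$625.52
  Sep: +$853.91 − $1,063.20 → -$834.81
  Oct: +$853.91 → $19.10
  Nov: +$853.91 − $1,726.92 → -$853.91
  Dec: +$853.91 → $0.00
Lowest trial balance = -$853.91 (Nov)
Initial deposit = cushion − low point = $1,707.82 − (-$853.91) = $2,561.73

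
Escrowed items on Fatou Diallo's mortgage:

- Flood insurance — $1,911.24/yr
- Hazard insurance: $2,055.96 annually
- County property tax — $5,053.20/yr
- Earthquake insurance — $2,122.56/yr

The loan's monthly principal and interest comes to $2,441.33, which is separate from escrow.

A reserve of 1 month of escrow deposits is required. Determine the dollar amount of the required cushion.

$928.58

Flood insurance — $1,911.24/yr
Hazard insurance — $2,055.96/yr
County property tax — $5,053.20/yr
Earthquake insurance — $2,122.56/yr
Annual escrow total = $1,911.24 + $2,055.96 + $5,053.20 + $2,122.56 = $11,142.96
Monthly = $11,142.96 ÷ 12 = $928.58
Cushion = 1 × $928.58 = $928.58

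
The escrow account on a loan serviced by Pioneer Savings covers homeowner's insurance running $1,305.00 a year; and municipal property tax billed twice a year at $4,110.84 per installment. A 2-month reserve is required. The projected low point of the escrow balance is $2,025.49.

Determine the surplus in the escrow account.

Homeowner's insurance — $1,305.00 per year
Municipal property tax — $4,110.84 × 2 = $8,221.68 per year
Annual escrow total = $1,305.00 + $8,221.68 = $9,526.68
Per month = $9,526.68 / 12 = $793.89
Required cushion = 2 × $793.89 = $1,587.78
Surplus = $2,025.49 − $1,587.78 = $437.71

$437.71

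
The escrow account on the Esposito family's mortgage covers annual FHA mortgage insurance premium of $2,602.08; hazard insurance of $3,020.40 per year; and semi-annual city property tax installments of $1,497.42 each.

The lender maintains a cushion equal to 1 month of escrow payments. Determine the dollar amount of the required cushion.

FHA mortgage insurance premium — $2,602.08
Hazard insurance — $3,020.40
City property tax — $1,497.42 × 2 = $2,994.84
Annual escrow total = $2,602.08 + $3,020.40 + $2,994.84 = $8,617.32
Monthly escrow = $8,617.32 ÷ 12 = $718.11
Cushion = 1 × $718.11 = $718.11

$718.11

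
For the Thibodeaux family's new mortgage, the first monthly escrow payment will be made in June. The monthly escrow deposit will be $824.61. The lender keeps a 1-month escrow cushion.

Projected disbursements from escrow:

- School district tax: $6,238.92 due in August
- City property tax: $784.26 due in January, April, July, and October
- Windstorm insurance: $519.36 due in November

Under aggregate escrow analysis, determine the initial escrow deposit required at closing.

Cushion = 1 × $824.61 = $824.61
Trial balance (start $0, +$824.61 each month, − disbursements):
  Jun: +$824.61 → $824.61
  Jul: +$824.61 − $784.26 → $864.96
  Aug: +$824.61 − $6,238.92 → -$4,549.35
  Sep: +$824.61 → -$3,724.74
  Oct: +$824.61 − $784.26 → -$3,684.39
  Nov: +$824.61 − $519.36 → -$3,379.14
  Dec: +$824.61 → -$2,554.53
  Jan: +$824.61 − $784.26 → -$2,514.18
  Feb: +$824.61 → -$1,689.57
  Mar: +$824.61 → -$864.96
  Apr: +$824.61 − $784.26 → -$824.61
  May: +$824.61 → $0.00
Lowest trial balance = -$4,549.35 (Aug)
Initial deposit = cushion − low point = $824.61 − (-$4,549.35) = $5,373.96

$5,373.96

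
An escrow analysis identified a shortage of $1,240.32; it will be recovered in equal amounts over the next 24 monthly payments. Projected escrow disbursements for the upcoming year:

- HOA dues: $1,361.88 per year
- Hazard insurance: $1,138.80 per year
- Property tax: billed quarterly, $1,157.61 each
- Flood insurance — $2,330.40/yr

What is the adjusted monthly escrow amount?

$840.14

HOA dues = $1,361.88
Hazard insurance = $1,138.80
Property tax = $1,157.61 × 4 = $4,630.44
Flood insurance = $2,330.40
Combined annual = $1,361.88 + $1,138.80 + $4,630.44 + $2,330.40 = $9,461.52
Monthly = $9,461.52 ÷ 12 = $788.46
Shortage per month = $1,240.32 ÷ 24 = $51.68
Adjusted monthly = $788.46 + $51.68 = $840.14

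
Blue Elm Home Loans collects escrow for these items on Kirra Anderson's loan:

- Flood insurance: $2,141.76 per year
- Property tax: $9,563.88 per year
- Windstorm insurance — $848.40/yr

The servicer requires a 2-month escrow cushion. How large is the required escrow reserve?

$2,092.34

Flood insurance — $2,141.76/yr
Property tax — $9,563.88/yr
Windstorm insurance — $848.40/yr
Combined annual = $2,141.76 + $9,563.88 + $848.40 = $12,554.04
Monthly escrow = $12,554.04 ÷ 12 = $1,046.17
Reserve = 2 × $1,046.17 = $2,092.34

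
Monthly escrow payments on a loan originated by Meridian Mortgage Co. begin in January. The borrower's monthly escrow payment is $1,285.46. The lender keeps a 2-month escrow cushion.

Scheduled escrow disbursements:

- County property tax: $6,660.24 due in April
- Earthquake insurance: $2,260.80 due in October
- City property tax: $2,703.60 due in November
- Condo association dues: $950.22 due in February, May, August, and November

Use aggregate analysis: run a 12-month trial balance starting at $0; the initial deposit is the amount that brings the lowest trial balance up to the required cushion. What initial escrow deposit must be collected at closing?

Cushion = 2 × $1,285.46 = $2,570.92
Trial balance (start $0, +$1,285.46 each month, − disbursements):
  Jan: +$1,285.46 → $1,285.46
  Feb: +$1,285.46 − $950.22 → $1,620.70
  Mar: +$1,285.46 → $2,906.16
  Apr: +$1,285.46 − $6,660.24 → -$2,468.62
  May: +$1,285.46 − $950.22 → -$2,133.38
  Jun: +$1,285.46 → -$847.92
  Jul: +$1,285.46 → $437.54
  Aug: +$1,285.46 − $950.22 → $772.78
  Sep: +$1,285.46 → $2,058.24
  Oct: +$1,285.46 − $2,260.80 → $1,082.90
  Nov: +$1,285.46 − $3,653.82 → -$1,285.46
  Dec: +$1,285.46 → $0.00
Lowest trial balance = -$2,468.62 (Apr)
Initial deposit = cushion − low point = $2,570.92 − (-$2,468.62) = $5,039.54

$5,039.54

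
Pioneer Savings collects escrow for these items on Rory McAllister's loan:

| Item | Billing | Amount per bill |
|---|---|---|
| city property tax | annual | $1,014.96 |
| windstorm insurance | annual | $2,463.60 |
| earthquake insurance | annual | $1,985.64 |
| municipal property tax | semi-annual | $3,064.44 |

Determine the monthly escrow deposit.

$966.09

City property tax — $1,014.96 per year
Windstorm insurance — $2,463.60 per year
Earthquake insurance — $1,985.64 per year
Municipal property tax — $3,064.44 × 2 = $6,128.88 per year
Combined annual = $11,593.08
Monthly escrow = $11,593.08 / 12 = $966.09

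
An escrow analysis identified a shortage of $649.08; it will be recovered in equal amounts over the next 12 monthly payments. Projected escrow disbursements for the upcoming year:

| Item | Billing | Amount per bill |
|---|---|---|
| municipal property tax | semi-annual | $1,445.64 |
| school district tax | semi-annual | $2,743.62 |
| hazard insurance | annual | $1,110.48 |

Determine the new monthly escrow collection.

$844.84

Municipal property tax = $1,445.64 × 2 = $2,891.28
School district tax = $2,743.62 × 2 = $5,487.24
Hazard insurance = $1,110.48
Combined annual = $2,891.28 + $5,487.24 + $1,110.48 = $9,489.00
Monthly = $9,489.00 ÷ 12 = $790.75
Shortage per month = $649.08 / 12 = $54.09
New monthly escrow = $790.75 + $54.09 = $844.84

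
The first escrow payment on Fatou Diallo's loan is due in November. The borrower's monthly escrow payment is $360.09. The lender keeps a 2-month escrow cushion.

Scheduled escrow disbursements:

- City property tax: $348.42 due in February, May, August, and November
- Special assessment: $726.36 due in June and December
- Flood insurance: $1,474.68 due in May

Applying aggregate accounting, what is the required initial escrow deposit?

Cushion = 2 × $360.09 = $720.18
Trial balance (start $0, +$360.09 each month, − disbursements):
  Nov: +$360.09 − $348.42 → $11.67
  Dec: +$360.09 − $726.36 → -$354.60
  Jan: +$360.09 → $5.49
  Feb: +$360.09 − $348.42 → $17.16
  Mar: +$360.09 → $377.25
  Apr: +$360.09 → $737.34
  May: +$360.09 − $1,823.10 → -$725.67
  Jun: +$360.09 − $726.36 → -$1,091.94
  Jul: +$360.09 → -$731.85
  Aug: +$360.09 − $348.42 → -$720.18
  Sep: +$360.09 → -$360.09
  Oct: +$360.09 → $0.00
Lowest trial balance = -$1,091.94 (Jun)
Initial deposit = cushion − low point = $720.18 − (-$1,091.94) = $1,812.12

$1,812.12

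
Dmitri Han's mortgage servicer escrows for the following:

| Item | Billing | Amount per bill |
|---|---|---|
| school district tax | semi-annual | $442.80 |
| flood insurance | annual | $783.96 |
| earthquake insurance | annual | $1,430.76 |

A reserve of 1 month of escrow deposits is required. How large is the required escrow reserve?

School district tax: $442.80 × 2 = $885.60 annually
Flood insurance: $783.96 annually
Earthquake insurance: $1,430.76 annually
Annual escrow total = $885.60 + $783.96 + $1,430.76 = $3,100.32
Per month = $3,100.32 ÷ 12 = $258.36
Cushion = 1 × $258.36 = $258.36

$258.36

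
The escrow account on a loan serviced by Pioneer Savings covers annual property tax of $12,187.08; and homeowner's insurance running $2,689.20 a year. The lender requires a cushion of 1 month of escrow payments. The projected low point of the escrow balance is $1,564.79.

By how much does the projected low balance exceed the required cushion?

Property tax = $12,187.08/yr
Homeowner's insurance = $2,689.20/yr
Annual escrow total = $14,876.28
Base monthly escrow = $14,876.28 / 12 = $1,239.69
Required reserve = 1 × $1,239.69 = $1,239.69
Surplus = $1,564.79 − $1,239.69 = $325.10

$325.10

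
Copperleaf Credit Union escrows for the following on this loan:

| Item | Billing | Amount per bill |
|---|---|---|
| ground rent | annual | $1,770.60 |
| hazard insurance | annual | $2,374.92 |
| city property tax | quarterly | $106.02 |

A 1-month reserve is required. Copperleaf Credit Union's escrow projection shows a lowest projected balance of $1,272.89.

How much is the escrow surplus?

$892.09

Ground rent: $1,770.60 per year
Hazard insurance: $2,374.92 per year
City property tax: $106.02 × 4 = $424.08 per year
Total per year = $1,770.60 + $2,374.92 + $424.08 = $4,569.60
Per month = $4,569.60 / 12 = $380.80
Required cushion = 1 × $380.80 = $380.80
Excess over cushion: $1,272.89 − $380.80 = $892.09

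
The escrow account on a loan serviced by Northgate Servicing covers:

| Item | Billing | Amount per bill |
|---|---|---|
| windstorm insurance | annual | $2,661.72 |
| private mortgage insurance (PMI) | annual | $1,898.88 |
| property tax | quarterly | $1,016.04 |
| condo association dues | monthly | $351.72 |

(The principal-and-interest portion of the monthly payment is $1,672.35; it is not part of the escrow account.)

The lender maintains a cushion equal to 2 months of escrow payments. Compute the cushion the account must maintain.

Windstorm insurance = $2,661.72 per year
Private mortgage insurance (PMI) = $1,898.88 per year
Property tax = $1,016.04 × 4 = $4,064.16 per year
Condo association dues = $351.72 × 12 = $4,220.64 per year
Combined annual = $2,661.72 + $1,898.88 + $4,064.16 + $4,220.64 = $12,845.40
Base monthly escrow = $12,845.40 ÷ 12 = $1,070.45
Required cushion = 2 × $1,070.45 = $2,140.90

$2,140.90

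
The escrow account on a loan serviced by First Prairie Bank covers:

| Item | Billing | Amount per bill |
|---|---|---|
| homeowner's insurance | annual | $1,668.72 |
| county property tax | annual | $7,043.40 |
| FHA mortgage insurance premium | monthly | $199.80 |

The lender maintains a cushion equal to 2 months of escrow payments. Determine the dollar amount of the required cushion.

Homeowner's insurance — $1,668.72
County property tax — $7,043.40
FHA mortgage insurance premium — $199.80 × 12 = $2,397.60
Combined annual = $11,109.72
Base monthly escrow = $11,109.72 ÷ 12 = $925.81
Cushion = 2 × $925.81 = $1,851.62

$1,851.62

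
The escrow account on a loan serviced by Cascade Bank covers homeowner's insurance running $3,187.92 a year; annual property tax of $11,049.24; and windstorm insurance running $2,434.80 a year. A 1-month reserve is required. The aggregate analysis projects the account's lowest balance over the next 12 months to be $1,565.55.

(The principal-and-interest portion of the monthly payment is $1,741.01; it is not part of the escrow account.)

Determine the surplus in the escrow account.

Homeowner's insurance = $3,187.92 per year
Property tax = $11,049.24 per year
Windstorm insurance = $2,434.80 per year
Annual escrow total = $16,671.96
Base monthly escrow = $16,671.96 / 12 = $1,389.33
Required reserve = 1 × $1,389.33 = $1,389.33
Surplus = $1,565.55 − $1,389.33 = $176.22

$176.22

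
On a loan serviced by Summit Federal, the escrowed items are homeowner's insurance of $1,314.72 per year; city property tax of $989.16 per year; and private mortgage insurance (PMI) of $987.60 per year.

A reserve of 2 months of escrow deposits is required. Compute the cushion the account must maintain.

$548.58

Homeowner's insurance — $1,314.72 per year
City property tax — $989.16 per year
Private mortgage insurance (PMI) — $987.60 per year
Total per year = $3,291.48
Monthly escrow = $3,291.48 ÷ 12 = $274.29
Reserve = 2 × $274.29 = $548.58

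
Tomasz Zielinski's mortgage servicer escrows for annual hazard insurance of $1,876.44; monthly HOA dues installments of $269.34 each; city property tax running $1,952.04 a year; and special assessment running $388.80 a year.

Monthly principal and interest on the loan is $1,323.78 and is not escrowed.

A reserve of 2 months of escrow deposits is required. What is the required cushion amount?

$1,241.56

Hazard insurance = $1,876.44 annually
HOA dues = $269.34 × 12 = $3,232.08 annually
City property tax = $1,952.04 annually
Special assessment = $388.80 annually
Yearly total = $7,449.36
Monthly escrow = $7,449.36 ÷ 12 = $620.78
Required cushion = 2 × $620.78 = $1,241.56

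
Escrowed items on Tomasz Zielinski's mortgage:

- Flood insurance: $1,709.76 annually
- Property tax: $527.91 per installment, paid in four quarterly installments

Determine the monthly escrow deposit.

$318.45

Flood insurance — $1,709.76/yr
Property tax — $527.91 × 4 = $2,111.64/yr
Total annual escrow = $3,821.40
Monthly escrow = $3,821.40 / 12 = $318.45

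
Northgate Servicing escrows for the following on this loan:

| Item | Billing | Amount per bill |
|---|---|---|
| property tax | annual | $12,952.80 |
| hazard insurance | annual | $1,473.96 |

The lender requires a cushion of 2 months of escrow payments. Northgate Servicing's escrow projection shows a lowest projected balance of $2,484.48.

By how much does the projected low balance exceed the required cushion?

Property tax: $12,952.80 per year
Hazard insurance: $1,473.96 per year
Combined annual = $12,952.80 + $1,473.96 = $14,426.76
Monthly = $14,426.76 / 12 = $1,202.23
Cushion = 2 × $1,202.23 = $2,404.46
Excess over cushion: $2,484.48 − $2,404.46 = $80.02

$80.02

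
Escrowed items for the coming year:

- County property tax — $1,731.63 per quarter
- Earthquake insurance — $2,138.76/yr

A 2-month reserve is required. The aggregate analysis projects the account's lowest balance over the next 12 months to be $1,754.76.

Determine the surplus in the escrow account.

County property tax: $1,731.63 × 4 = $6,926.52/yr
Earthquake insurance: $2,138.76/yr
Combined annual = $6,926.52 + $2,138.76 = $9,065.28
Per month = $9,065.28 / 12 = $755.44
Required reserve = 2 × $755.44 = $1,510.88
Excess over cushion: $1,754.76 − $1,510.88 = $243.88

$243.88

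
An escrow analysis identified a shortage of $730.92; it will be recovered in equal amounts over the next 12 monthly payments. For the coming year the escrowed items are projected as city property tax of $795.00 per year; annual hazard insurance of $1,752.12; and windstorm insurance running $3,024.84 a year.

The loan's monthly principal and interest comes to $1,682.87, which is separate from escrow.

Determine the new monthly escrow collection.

City property tax — $795.00 per year
Hazard insurance — $1,752.12 per year
Windstorm insurance — $3,024.84 per year
Yearly total = $795.00 + $1,752.12 + $3,024.84 = $5,571.96
Per month = $5,571.96 / 12 = $464.33
Monthly shortage recovery: $730.92 / 12 = $60.91
New monthly escrow = $464.33 + $60.91 = $525.24

$525.24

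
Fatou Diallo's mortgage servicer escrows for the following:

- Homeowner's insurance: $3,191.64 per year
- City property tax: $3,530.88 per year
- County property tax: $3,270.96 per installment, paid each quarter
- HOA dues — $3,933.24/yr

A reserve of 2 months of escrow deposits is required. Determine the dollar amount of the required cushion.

$3,956.60

Homeowner's insurance = $3,191.64 annually
City property tax = $3,530.88 annually
County property tax = $3,270.96 × 4 = $13,083.84 annually
HOA dues = $3,933.24 annually
Total per year = $23,739.60
Monthly escrow = $23,739.60 ÷ 12 = $1,978.30
Reserve = 2 × $1,978.30 = $3,956.60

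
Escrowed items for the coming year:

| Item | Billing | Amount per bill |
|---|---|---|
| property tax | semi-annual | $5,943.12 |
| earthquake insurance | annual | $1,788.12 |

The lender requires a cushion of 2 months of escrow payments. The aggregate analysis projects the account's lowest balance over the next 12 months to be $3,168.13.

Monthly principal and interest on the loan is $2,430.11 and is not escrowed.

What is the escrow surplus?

$889.07

Property tax = $5,943.12 × 2 = $11,886.24 annually
Earthquake insurance = $1,788.12 annually
Combined annual = $13,674.36
Monthly = $13,674.36 ÷ 12 = $1,139.53
Cushion = 2 × $1,139.53 = $2,279.06
Excess over cushion: $3,168.13 − $2,279.06 = $889.07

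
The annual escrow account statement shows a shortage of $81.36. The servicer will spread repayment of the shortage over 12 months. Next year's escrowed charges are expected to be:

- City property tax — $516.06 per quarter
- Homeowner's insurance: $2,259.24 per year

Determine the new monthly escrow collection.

$367.07

City property tax: $516.06 × 4 = $2,064.24
Homeowner's insurance: $2,259.24
Yearly total = $2,064.24 + $2,259.24 = $4,323.48
Per month = $4,323.48 ÷ 12 = $360.29
Shortage per month = $81.36 / 12 = $6.78
Adjusted monthly = $360.29 + $6.78 = $367.07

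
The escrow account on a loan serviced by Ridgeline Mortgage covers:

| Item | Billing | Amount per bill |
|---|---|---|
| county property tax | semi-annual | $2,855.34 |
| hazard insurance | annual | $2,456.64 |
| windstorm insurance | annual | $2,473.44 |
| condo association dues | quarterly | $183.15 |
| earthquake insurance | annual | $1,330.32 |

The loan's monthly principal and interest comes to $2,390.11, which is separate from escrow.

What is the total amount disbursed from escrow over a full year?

County property tax — $2,855.34 × 2 = $5,710.68 annually
Hazard insurance — $2,456.64 annually
Windstorm insurance — $2,473.44 annually
Condo association dues — $183.15 × 4 = $732.60 annually
Earthquake insurance — $1,330.32 annually
Total annual escrow = $5,710.68 + $2,456.64 + $2,473.44 + $732.60 + $1,330.32 = $12,703.68

$12,703.68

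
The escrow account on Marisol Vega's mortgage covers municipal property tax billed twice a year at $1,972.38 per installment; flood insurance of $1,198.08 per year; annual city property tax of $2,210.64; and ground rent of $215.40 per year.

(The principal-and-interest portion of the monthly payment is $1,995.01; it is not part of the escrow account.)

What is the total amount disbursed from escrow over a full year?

$7,568.88

Municipal property tax: $1,972.38 × 2 = $3,944.76 annually
Flood insurance: $1,198.08 annually
City property tax: $2,210.64 annually
Ground rent: $215.40 annually
Combined annual = $3,944.76 + $1,198.08 + $2,210.64 + $215.40 = $7,568.88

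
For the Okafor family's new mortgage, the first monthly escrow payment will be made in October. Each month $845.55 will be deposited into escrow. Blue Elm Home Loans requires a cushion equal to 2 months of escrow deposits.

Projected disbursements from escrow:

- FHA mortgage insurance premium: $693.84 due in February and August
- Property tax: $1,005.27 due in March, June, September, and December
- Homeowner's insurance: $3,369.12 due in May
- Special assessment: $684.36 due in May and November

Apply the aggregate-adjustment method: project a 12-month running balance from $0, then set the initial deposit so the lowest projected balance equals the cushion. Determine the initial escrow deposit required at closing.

Cushion = 2 × $845.55 = $1,691.10
Trial balance (start $0, +$845.55 each month, − disbursements):
  Oct: +$845.55 → $845.55
  Nov: +$845.55 − $684.36 → $1,006.74
  Dec: +$845.55 − $1,005.27 → $847.02
  Jan: +$845.55 → $1,692.57
  Feb: +$845.55 − $693.84 → $1,844.28
  Mar: +$845.55 − $1,005.27 → $1,684.56
  Apr: +$845.55 → $2,530.11
  May: +$845.55 − $4,053.48 → -$677.82
  Jun: +$845.55 − $1,005.27 → -$837.54
  Jul: +$845.55 → $8.01
  Aug: +$845.55 − $693.84 → $159.72
  Sep: +$845.55 − $1,005.27 → $0.00
Lowest trial balance = -$837.54 (Jun)
Initial deposit = cushion − low point = $1,691.10 − (-$837.54) = $2,528.64

$2,528.64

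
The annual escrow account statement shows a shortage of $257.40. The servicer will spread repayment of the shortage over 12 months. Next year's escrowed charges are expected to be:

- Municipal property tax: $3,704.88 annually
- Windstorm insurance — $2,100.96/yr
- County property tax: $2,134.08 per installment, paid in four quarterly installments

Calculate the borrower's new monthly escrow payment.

Municipal property tax = $3,704.88 annually
Windstorm insurance = $2,100.96 annually
County property tax = $2,134.08 × 4 = $8,536.32 annually
Annual escrow total = $3,704.88 + $2,100.96 + $8,536.32 = $14,342.16
Base monthly escrow = $14,342.16 ÷ 12 = $1,195.18
Shortage per month = $257.40 / 12 = $21.45
Adjusted monthly = $1,195.18 + $21.45 = $1,216.63

$1,216.63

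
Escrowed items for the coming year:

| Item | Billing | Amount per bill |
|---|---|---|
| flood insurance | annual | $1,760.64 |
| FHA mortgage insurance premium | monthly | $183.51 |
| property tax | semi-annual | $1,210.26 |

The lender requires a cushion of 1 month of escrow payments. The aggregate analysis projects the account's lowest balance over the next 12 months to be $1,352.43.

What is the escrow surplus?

$820.49

Flood insurance: $1,760.64/yr
FHA mortgage insurance premium: $183.51 × 12 = $2,202.12/yr
Property tax: $1,210.26 × 2 = $2,420.52/yr
Total per year = $1,760.64 + $2,202.12 + $2,420.52 = $6,383.28
Monthly = $6,383.28 ÷ 12 = $531.94
Cushion = 1 × $531.94 = $531.94
Surplus = $1,352.43 − $531.94 = $820.49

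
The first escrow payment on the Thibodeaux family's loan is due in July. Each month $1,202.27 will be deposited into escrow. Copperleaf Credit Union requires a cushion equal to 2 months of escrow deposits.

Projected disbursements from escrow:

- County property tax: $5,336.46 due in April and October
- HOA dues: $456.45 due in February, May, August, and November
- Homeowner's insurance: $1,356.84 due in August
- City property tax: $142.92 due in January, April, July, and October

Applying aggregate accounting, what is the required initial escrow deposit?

$5,031.05

Cushion = 2 × $1,202.27 = $2,404.54
Trial balance (start $0, +$1,202.27 each month, − disbursements):
  Jul: +$1,202.27 − $142.92 → $1,059.35
  Aug: +$1,202.27 − $1,813.29 → $448.33
  Sep: +$1,202.27 → $1,650.60
  Oct: +$1,202.27 − $5,479.38 → -$2,626.51
  Nov: +$1,202.27 − $456.45 → -$1,880.69
  Dec: +$1,202.27 → -$678.42
  Jan: +$1,202.27 − $142.92 → $380.93
  Feb: +$1,202.27 − $456.45 → $1,126.75
  Mar: +$1,202.27 → $2,329.02
  Apr: +$1,202.27 − $5,479.38 → -$1,948.09
  May: +$1,202.27 − $456.45 → -$1,202.27
  Jun: +$1,202.27 → $0.00
Lowest trial balance = -$2,626.51 (Oct)
Initial deposit = cushion − low point = $2,404.54 − (-$2,626.51) = $5,031.05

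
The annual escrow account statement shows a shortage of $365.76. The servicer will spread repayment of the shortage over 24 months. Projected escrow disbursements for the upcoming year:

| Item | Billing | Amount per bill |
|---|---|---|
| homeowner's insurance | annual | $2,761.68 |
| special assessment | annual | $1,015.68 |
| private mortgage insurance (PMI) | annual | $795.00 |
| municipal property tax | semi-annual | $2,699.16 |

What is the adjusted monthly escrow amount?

Homeowner's insurance = $2,761.68 per year
Special assessment = $1,015.68 per year
Private mortgage insurance (PMI) = $795.00 per year
Municipal property tax = $2,699.16 × 2 = $5,398.32 per year
Yearly total = $2,761.68 + $1,015.68 + $795.00 + $5,398.32 = $9,970.68
Per month = $9,970.68 ÷ 12 = $830.89
Shortage spread = $365.76 / 24 = $15.24/mo
New monthly escrow = $830.89 + $15.24 = $846.13

$846.13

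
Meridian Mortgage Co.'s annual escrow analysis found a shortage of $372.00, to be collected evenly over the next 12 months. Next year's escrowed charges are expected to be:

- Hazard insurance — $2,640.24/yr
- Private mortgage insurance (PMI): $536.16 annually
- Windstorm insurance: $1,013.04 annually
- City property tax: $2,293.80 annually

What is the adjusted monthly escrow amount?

Hazard insurance = $2,640.24 annually
Private mortgage insurance (PMI) = $536.16 annually
Windstorm insurance = $1,013.04 annually
City property tax = $2,293.80 annually
Yearly total = $6,483.24
Per month = $6,483.24 / 12 = $540.27
Shortage per month = $372.00 ÷ 12 = $31.00
New monthly escrow = $540.27 + $31.00 = $571.27

$571.27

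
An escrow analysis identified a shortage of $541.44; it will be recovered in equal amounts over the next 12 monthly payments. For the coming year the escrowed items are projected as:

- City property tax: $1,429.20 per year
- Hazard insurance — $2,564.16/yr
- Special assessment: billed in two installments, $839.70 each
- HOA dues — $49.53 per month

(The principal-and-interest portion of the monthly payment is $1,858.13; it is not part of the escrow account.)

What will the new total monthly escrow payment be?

$567.38

City property tax = $1,429.20
Hazard insurance = $2,564.16
Special assessment = $839.70 × 2 = $1,679.40
HOA dues = $49.53 × 12 = $594.36
Annual escrow total = $1,429.20 + $2,564.16 + $1,679.40 + $594.36 = $6,267.12
Monthly = $6,267.12 ÷ 12 = $522.26
Shortage per month = $541.44 / 12 = $45.12
Adjusted monthly = $522.26 + $45.12 = $567.38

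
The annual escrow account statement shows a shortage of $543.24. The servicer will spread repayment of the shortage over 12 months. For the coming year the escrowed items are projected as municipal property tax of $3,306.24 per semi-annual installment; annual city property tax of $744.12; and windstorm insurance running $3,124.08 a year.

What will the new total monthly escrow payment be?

Municipal property tax: $3,306.24 × 2 = $6,612.48/yr
City property tax: $744.12/yr
Windstorm insurance: $3,124.08/yr
Yearly total = $6,612.48 + $744.12 + $3,124.08 = $10,480.68
Monthly escrow = $10,480.68 / 12 = $873.39
Monthly shortage recovery: $543.24 / 12 = $45.27
New monthly escrow = $873.39 + $45.27 = $918.66

$918.66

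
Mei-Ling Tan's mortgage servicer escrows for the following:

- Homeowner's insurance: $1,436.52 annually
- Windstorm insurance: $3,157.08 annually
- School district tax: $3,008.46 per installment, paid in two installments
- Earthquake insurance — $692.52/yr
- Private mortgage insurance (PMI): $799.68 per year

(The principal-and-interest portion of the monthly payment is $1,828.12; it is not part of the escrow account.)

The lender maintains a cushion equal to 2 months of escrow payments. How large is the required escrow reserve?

Homeowner's insurance — $1,436.52 per year
Windstorm insurance — $3,157.08 per year
School district tax — $3,008.46 × 2 = $6,016.92 per year
Earthquake insurance — $692.52 per year
Private mortgage insurance (PMI) — $799.68 per year
Total per year = $1,436.52 + $3,157.08 + $6,016.92 + $692.52 + $799.68 = $12,102.72
Base monthly escrow = $12,102.72 / 12 = $1,008.56
Reserve = 2 × $1,008.56 = $2,017.12

$2,017.12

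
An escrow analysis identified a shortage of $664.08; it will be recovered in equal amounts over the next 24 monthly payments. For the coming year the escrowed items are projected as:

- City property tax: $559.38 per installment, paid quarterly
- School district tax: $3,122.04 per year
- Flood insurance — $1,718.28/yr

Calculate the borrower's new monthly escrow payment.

$617.49

City property tax: $559.38 × 4 = $2,237.52
School district tax: $3,122.04
Flood insurance: $1,718.28
Total per year = $2,237.52 + $3,122.04 + $1,718.28 = $7,077.84
Base monthly escrow = $7,077.84 ÷ 12 = $589.82
Monthly shortage recovery: $664.08 ÷ 24 = $27.67
Adjusted monthly = $589.82 + $27.67 = $617.49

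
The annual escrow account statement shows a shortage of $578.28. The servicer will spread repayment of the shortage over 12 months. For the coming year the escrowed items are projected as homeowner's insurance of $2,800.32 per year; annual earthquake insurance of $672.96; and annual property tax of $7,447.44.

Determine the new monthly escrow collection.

$958.25

Homeowner's insurance — $2,800.32
Earthquake insurance — $672.96
Property tax — $7,447.44
Yearly total = $10,920.72
Monthly escrow = $10,920.72 / 12 = $910.06
Shortage spread = $578.28 / 12 = $48.19/mo
Adjusted monthly = $910.06 + $48.19 = $958.25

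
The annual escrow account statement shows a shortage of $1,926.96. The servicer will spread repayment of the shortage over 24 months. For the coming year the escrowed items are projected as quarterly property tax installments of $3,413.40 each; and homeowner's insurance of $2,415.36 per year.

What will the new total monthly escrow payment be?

$1,419.37

Property tax = $3,413.40 × 4 = $13,653.60
Homeowner's insurance = $2,415.36
Total per year = $16,068.96
Monthly = $16,068.96 / 12 = $1,339.08
Shortage per month = $1,926.96 ÷ 24 = $80.29
Adjusted monthly = $1,339.08 + $80.29 = $1,419.37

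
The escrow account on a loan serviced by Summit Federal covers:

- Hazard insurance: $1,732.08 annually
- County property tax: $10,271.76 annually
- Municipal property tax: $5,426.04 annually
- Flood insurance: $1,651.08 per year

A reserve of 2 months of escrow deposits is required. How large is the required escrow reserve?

$3,180.16

Hazard insurance: $1,732.08 per year
County property tax: $10,271.76 per year
Municipal property tax: $5,426.04 per year
Flood insurance: $1,651.08 per year
Yearly total = $1,732.08 + $10,271.76 + $5,426.04 + $1,651.08 = $19,080.96
Per month = $19,080.96 ÷ 12 = $1,590.08
Cushion = 2 × $1,590.08 = $3,180.16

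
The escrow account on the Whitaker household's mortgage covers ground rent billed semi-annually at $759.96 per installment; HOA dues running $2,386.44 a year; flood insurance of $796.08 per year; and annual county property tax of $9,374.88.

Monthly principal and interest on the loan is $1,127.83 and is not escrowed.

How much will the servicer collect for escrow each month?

Ground rent: $759.96 × 2 = $1,519.92 annually
HOA dues: $2,386.44 annually
Flood insurance: $796.08 annually
County property tax: $9,374.88 annually
Annual escrow total = $1,519.92 + $2,386.44 + $796.08 + $9,374.88 = $14,077.32
Base monthly escrow = $14,077.32 / 12 = $1,173.11

$1,173.11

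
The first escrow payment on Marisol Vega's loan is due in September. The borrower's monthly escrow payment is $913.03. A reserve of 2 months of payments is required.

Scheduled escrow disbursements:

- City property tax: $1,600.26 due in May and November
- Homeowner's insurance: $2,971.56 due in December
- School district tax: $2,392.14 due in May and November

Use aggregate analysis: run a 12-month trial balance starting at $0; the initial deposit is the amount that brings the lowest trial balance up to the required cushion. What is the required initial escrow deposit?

Cushion = 2 × $913.03 = $1,826.06
Trial balance (start $0, +$913.03 each month, − disbursements):
  Sep: +$913.03 → $913.03
  Oct: +$913.03 → $1,826.06
  Nov: +$913.03 − $3,992.40 → -$1,253.31
  Dec: +$913.03 − $2,971.56 → -$3,311.84
  Jan: +$913.03 → -$2,398.81
  Feb: +$913.03 → -$1,485.78
  Mar: +$913.03 → -$572.75
  Apr: +$913.03 → $340.28
  May: +$913.03 − $3,992.40 → -$2,739.09
  Jun: +$913.03 → -$1,826.06
  Jul: +$913.03 → -$913.03
  Aug: +$913.03 → $0.00
Lowest trial balance = -$3,311.84 (Dec)
Initial deposit = cushion − low point = $1,826.06 − (-$3,311.84) = $5,137.90

$5,137.90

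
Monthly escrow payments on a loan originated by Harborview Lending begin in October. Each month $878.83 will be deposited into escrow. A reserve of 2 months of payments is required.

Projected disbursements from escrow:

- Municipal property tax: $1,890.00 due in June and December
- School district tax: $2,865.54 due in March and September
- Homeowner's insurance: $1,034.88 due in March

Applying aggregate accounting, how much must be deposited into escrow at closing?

$2,275.10

Cushion = 2 × $878.83 = $1,757.66
Trial balance (start $0, +$878.83 each month, − disbursements):
  Oct: +$878.83 → $878.83
  Nov: +$878.83 → $1,757.66
  Dec: +$878.83 − $1,890.00 → $746.49
  Jan: +$878.83 → $1,625.32
  Feb: +$878.83 → $2,504.15
  Mar: +$878.83 − $3,900.42 → -$517.44
  Apr: +$878.83 → $361.39
  May: +$878.83 → $1,240.22
  Jun: +$878.83 − $1,890.00 → $229.05
  Jul: +$878.83 → $1,107.88
  Aug: +$878.83 → $1,986.71
  Sep: +$878.83 − $2,865.54 → $0.00
Lowest trial balance = -$517.44 (Mar)
Initial deposit = cushion − low point = $1,757.66 − (-$517.44) = $2,275.10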